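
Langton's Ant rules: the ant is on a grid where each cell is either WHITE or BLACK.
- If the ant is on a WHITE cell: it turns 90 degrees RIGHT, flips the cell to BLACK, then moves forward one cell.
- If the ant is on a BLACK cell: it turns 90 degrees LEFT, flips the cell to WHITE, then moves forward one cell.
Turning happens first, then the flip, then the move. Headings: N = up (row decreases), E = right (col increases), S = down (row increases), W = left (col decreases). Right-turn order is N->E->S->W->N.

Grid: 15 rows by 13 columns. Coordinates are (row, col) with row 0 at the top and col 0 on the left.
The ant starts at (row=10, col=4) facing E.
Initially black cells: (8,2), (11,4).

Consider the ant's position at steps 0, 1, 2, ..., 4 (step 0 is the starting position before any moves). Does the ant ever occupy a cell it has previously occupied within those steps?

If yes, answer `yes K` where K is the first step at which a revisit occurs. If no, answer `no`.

Step 1: on WHITE (10,4): turn R to S, flip to black, move to (11,4). |black|=3 — new cell
Step 2: on BLACK (11,4): turn L to E, flip to white, move to (11,5). |black|=2 — new cell
Step 3: on WHITE (11,5): turn R to S, flip to black, move to (12,5). |black|=3 — new cell
Step 4: on WHITE (12,5): turn R to W, flip to black, move to (12,4). |black|=4 — new cell
No revisit within 4 steps.

Answer: no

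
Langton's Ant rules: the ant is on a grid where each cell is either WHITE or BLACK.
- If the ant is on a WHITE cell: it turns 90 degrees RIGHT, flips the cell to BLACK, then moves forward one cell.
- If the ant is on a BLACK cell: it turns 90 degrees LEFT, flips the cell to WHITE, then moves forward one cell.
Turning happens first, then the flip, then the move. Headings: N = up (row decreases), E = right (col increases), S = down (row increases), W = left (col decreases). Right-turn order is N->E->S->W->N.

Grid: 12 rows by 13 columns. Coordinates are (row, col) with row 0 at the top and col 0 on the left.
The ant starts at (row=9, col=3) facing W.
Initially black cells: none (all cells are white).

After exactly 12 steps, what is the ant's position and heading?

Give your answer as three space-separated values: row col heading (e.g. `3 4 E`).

Step 1: on WHITE (9,3): turn R to N, flip to black, move to (8,3). |black|=1
Step 2: on WHITE (8,3): turn R to E, flip to black, move to (8,4). |black|=2
Step 3: on WHITE (8,4): turn R to S, flip to black, move to (9,4). |black|=3
Step 4: on WHITE (9,4): turn R to W, flip to black, move to (9,3). |black|=4
Step 5: on BLACK (9,3): turn L to S, flip to white, move to (10,3). |black|=3
Step 6: on WHITE (10,3): turn R to W, flip to black, move to (10,2). |black|=4
Step 7: on WHITE (10,2): turn R to N, flip to black, move to (9,2). |black|=5
Step 8: on WHITE (9,2): turn R to E, flip to black, move to (9,3). |black|=6
Step 9: on WHITE (9,3): turn R to S, flip to black, move to (10,3). |black|=7
Step 10: on BLACK (10,3): turn L to E, flip to white, move to (10,4). |black|=6
Step 11: on WHITE (10,4): turn R to S, flip to black, move to (11,4). |black|=7
Step 12: on WHITE (11,4): turn R to W, flip to black, move to (11,3). |black|=8

Answer: 11 3 W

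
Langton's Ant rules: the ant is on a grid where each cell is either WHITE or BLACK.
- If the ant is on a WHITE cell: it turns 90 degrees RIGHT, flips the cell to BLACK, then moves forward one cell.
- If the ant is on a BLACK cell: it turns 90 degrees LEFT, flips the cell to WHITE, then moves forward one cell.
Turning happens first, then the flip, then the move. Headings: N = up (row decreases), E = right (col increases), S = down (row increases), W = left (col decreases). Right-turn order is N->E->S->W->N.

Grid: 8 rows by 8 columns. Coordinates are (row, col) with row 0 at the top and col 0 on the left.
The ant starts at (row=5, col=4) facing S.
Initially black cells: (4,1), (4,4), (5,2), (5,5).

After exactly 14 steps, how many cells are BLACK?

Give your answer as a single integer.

Step 1: on WHITE (5,4): turn R to W, flip to black, move to (5,3). |black|=5
Step 2: on WHITE (5,3): turn R to N, flip to black, move to (4,3). |black|=6
Step 3: on WHITE (4,3): turn R to E, flip to black, move to (4,4). |black|=7
Step 4: on BLACK (4,4): turn L to N, flip to white, move to (3,4). |black|=6
Step 5: on WHITE (3,4): turn R to E, flip to black, move to (3,5). |black|=7
Step 6: on WHITE (3,5): turn R to S, flip to black, move to (4,5). |black|=8
Step 7: on WHITE (4,5): turn R to W, flip to black, move to (4,4). |black|=9
Step 8: on WHITE (4,4): turn R to N, flip to black, move to (3,4). |black|=10
Step 9: on BLACK (3,4): turn L to W, flip to white, move to (3,3). |black|=9
Step 10: on WHITE (3,3): turn R to N, flip to black, move to (2,3). |black|=10
Step 11: on WHITE (2,3): turn R to E, flip to black, move to (2,4). |black|=11
Step 12: on WHITE (2,4): turn R to S, flip to black, move to (3,4). |black|=12
Step 13: on WHITE (3,4): turn R to W, flip to black, move to (3,3). |black|=13
Step 14: on BLACK (3,3): turn L to S, flip to white, move to (4,3). |black|=12

Answer: 12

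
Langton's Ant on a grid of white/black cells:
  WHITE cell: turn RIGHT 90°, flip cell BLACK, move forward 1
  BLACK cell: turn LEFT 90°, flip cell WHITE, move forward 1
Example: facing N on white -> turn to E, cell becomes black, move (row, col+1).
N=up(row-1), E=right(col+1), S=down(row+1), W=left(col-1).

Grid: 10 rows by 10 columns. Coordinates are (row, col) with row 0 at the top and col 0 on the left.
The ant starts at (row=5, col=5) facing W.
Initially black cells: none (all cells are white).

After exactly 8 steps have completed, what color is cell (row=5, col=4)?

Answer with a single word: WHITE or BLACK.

Step 1: on WHITE (5,5): turn R to N, flip to black, move to (4,5). |black|=1
Step 2: on WHITE (4,5): turn R to E, flip to black, move to (4,6). |black|=2
Step 3: on WHITE (4,6): turn R to S, flip to black, move to (5,6). |black|=3
Step 4: on WHITE (5,6): turn R to W, flip to black, move to (5,5). |black|=4
Step 5: on BLACK (5,5): turn L to S, flip to white, move to (6,5). |black|=3
Step 6: on WHITE (6,5): turn R to W, flip to black, move to (6,4). |black|=4
Step 7: on WHITE (6,4): turn R to N, flip to black, move to (5,4). |black|=5
Step 8: on WHITE (5,4): turn R to E, flip to black, move to (5,5). |black|=6

Answer: BLACK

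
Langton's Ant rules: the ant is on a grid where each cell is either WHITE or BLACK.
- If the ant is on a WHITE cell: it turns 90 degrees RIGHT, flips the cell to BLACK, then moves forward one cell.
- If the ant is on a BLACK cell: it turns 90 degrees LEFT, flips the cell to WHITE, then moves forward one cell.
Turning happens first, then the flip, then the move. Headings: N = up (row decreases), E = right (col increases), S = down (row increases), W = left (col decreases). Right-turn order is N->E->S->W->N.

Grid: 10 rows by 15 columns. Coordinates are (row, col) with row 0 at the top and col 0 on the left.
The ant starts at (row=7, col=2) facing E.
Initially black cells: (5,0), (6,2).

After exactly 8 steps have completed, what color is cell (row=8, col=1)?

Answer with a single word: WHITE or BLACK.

Step 1: on WHITE (7,2): turn R to S, flip to black, move to (8,2). |black|=3
Step 2: on WHITE (8,2): turn R to W, flip to black, move to (8,1). |black|=4
Step 3: on WHITE (8,1): turn R to N, flip to black, move to (7,1). |black|=5
Step 4: on WHITE (7,1): turn R to E, flip to black, move to (7,2). |black|=6
Step 5: on BLACK (7,2): turn L to N, flip to white, move to (6,2). |black|=5
Step 6: on BLACK (6,2): turn L to W, flip to white, move to (6,1). |black|=4
Step 7: on WHITE (6,1): turn R to N, flip to black, move to (5,1). |black|=5
Step 8: on WHITE (5,1): turn R to E, flip to black, move to (5,2). |black|=6

Answer: BLACK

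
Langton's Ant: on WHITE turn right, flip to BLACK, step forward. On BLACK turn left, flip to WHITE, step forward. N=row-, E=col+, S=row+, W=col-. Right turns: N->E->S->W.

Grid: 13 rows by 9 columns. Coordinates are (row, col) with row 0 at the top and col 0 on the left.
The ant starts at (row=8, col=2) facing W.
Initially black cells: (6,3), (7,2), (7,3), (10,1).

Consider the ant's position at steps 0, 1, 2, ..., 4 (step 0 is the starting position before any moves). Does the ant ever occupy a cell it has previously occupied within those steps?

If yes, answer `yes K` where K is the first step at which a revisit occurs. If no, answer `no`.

Step 1: on WHITE (8,2): turn R to N, flip to black, move to (7,2). |black|=5 — new cell
Step 2: on BLACK (7,2): turn L to W, flip to white, move to (7,1). |black|=4 — new cell
Step 3: on WHITE (7,1): turn R to N, flip to black, move to (6,1). |black|=5 — new cell
Step 4: on WHITE (6,1): turn R to E, flip to black, move to (6,2). |black|=6 — new cell
No revisit within 4 steps.

Answer: no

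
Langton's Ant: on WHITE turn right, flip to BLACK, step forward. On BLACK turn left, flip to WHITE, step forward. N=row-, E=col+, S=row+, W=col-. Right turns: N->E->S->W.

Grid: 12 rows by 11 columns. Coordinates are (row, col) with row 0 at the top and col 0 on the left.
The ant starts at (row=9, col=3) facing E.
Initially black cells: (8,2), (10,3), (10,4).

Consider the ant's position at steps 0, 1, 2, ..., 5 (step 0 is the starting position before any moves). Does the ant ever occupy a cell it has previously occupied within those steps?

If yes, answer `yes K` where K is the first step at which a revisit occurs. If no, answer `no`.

Answer: no

Derivation:
Step 1: on WHITE (9,3): turn R to S, flip to black, move to (10,3). |black|=4 — new cell
Step 2: on BLACK (10,3): turn L to E, flip to white, move to (10,4). |black|=3 — new cell
Step 3: on BLACK (10,4): turn L to N, flip to white, move to (9,4). |black|=2 — new cell
Step 4: on WHITE (9,4): turn R to E, flip to black, move to (9,5). |black|=3 — new cell
Step 5: on WHITE (9,5): turn R to S, flip to black, move to (10,5). |black|=4 — new cell
No revisit within 5 steps.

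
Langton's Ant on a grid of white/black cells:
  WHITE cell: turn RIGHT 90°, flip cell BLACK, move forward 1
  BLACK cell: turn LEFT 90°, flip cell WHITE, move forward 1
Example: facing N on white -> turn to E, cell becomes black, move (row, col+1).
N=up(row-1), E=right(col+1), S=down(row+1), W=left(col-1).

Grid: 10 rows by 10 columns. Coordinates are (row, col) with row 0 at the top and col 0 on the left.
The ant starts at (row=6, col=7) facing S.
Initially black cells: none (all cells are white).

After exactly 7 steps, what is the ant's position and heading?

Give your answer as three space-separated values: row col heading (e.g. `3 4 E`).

Step 1: on WHITE (6,7): turn R to W, flip to black, move to (6,6). |black|=1
Step 2: on WHITE (6,6): turn R to N, flip to black, move to (5,6). |black|=2
Step 3: on WHITE (5,6): turn R to E, flip to black, move to (5,7). |black|=3
Step 4: on WHITE (5,7): turn R to S, flip to black, move to (6,7). |black|=4
Step 5: on BLACK (6,7): turn L to E, flip to white, move to (6,8). |black|=3
Step 6: on WHITE (6,8): turn R to S, flip to black, move to (7,8). |black|=4
Step 7: on WHITE (7,8): turn R to W, flip to black, move to (7,7). |black|=5

Answer: 7 7 W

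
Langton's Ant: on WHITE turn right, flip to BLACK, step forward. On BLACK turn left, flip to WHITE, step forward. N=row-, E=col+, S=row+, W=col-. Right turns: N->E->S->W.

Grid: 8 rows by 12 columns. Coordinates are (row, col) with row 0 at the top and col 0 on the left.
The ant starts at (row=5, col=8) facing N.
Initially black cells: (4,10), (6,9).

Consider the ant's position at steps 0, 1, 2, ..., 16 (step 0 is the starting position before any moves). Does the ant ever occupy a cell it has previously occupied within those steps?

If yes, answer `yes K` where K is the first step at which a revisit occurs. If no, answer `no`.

Answer: yes 6

Derivation:
Step 1: on WHITE (5,8): turn R to E, flip to black, move to (5,9). |black|=3 — new cell
Step 2: on WHITE (5,9): turn R to S, flip to black, move to (6,9). |black|=4 — new cell
Step 3: on BLACK (6,9): turn L to E, flip to white, move to (6,10). |black|=3 — new cell
Step 4: on WHITE (6,10): turn R to S, flip to black, move to (7,10). |black|=4 — new cell
Step 5: on WHITE (7,10): turn R to W, flip to black, move to (7,9). |black|=5 — new cell
Step 6: on WHITE (7,9): turn R to N, flip to black, move to (6,9). |black|=6 — REVISIT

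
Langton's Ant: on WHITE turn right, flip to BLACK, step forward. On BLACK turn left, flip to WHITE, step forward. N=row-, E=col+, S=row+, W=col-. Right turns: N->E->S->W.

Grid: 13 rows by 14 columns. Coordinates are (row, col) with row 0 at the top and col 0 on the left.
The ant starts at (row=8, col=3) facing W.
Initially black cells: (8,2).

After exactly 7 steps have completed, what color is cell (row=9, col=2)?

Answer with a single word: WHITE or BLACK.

Step 1: on WHITE (8,3): turn R to N, flip to black, move to (7,3). |black|=2
Step 2: on WHITE (7,3): turn R to E, flip to black, move to (7,4). |black|=3
Step 3: on WHITE (7,4): turn R to S, flip to black, move to (8,4). |black|=4
Step 4: on WHITE (8,4): turn R to W, flip to black, move to (8,3). |black|=5
Step 5: on BLACK (8,3): turn L to S, flip to white, move to (9,3). |black|=4
Step 6: on WHITE (9,3): turn R to W, flip to black, move to (9,2). |black|=5
Step 7: on WHITE (9,2): turn R to N, flip to black, move to (8,2). |black|=6

Answer: BLACK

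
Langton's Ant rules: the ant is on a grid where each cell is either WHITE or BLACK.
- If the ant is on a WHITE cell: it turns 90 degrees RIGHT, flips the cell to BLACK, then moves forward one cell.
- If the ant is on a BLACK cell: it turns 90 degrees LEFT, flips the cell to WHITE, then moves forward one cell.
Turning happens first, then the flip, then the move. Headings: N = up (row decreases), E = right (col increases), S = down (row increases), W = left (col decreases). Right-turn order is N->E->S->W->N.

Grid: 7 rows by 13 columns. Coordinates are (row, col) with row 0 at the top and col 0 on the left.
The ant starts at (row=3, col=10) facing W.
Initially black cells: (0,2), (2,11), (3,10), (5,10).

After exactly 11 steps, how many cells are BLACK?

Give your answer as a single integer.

Answer: 9

Derivation:
Step 1: on BLACK (3,10): turn L to S, flip to white, move to (4,10). |black|=3
Step 2: on WHITE (4,10): turn R to W, flip to black, move to (4,9). |black|=4
Step 3: on WHITE (4,9): turn R to N, flip to black, move to (3,9). |black|=5
Step 4: on WHITE (3,9): turn R to E, flip to black, move to (3,10). |black|=6
Step 5: on WHITE (3,10): turn R to S, flip to black, move to (4,10). |black|=7
Step 6: on BLACK (4,10): turn L to E, flip to white, move to (4,11). |black|=6
Step 7: on WHITE (4,11): turn R to S, flip to black, move to (5,11). |black|=7
Step 8: on WHITE (5,11): turn R to W, flip to black, move to (5,10). |black|=8
Step 9: on BLACK (5,10): turn L to S, flip to white, move to (6,10). |black|=7
Step 10: on WHITE (6,10): turn R to W, flip to black, move to (6,9). |black|=8
Step 11: on WHITE (6,9): turn R to N, flip to black, move to (5,9). |black|=9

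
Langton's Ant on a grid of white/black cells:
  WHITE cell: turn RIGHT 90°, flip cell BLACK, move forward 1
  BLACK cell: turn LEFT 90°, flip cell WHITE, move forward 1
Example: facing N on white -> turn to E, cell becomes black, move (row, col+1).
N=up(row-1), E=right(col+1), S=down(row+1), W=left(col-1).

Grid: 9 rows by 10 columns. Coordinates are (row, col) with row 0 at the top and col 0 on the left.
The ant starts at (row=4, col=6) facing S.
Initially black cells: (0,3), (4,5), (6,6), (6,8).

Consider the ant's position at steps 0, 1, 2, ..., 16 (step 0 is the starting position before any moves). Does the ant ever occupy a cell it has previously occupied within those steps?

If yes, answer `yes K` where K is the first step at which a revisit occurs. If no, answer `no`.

Step 1: on WHITE (4,6): turn R to W, flip to black, move to (4,5). |black|=5 — new cell
Step 2: on BLACK (4,5): turn L to S, flip to white, move to (5,5). |black|=4 — new cell
Step 3: on WHITE (5,5): turn R to W, flip to black, move to (5,4). |black|=5 — new cell
Step 4: on WHITE (5,4): turn R to N, flip to black, move to (4,4). |black|=6 — new cell
Step 5: on WHITE (4,4): turn R to E, flip to black, move to (4,5). |black|=7 — REVISIT

Answer: yes 5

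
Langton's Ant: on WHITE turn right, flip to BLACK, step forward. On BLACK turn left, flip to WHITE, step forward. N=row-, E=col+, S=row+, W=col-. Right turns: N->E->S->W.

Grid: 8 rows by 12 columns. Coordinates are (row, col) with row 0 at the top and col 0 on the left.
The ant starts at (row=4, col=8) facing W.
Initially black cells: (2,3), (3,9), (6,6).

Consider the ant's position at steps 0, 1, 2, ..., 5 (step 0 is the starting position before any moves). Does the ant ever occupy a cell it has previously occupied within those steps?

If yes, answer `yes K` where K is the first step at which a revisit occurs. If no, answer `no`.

Step 1: on WHITE (4,8): turn R to N, flip to black, move to (3,8). |black|=4 — new cell
Step 2: on WHITE (3,8): turn R to E, flip to black, move to (3,9). |black|=5 — new cell
Step 3: on BLACK (3,9): turn L to N, flip to white, move to (2,9). |black|=4 — new cell
Step 4: on WHITE (2,9): turn R to E, flip to black, move to (2,10). |black|=5 — new cell
Step 5: on WHITE (2,10): turn R to S, flip to black, move to (3,10). |black|=6 — new cell
No revisit within 5 steps.

Answer: no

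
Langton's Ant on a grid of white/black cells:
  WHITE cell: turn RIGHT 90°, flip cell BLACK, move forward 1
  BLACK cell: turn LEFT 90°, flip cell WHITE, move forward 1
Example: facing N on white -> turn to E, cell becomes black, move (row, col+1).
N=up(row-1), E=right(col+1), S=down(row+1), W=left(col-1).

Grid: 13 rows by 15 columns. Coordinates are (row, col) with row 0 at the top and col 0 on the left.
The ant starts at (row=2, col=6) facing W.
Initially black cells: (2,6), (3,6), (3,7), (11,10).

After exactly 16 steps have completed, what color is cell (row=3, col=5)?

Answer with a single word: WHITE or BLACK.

Answer: BLACK

Derivation:
Step 1: on BLACK (2,6): turn L to S, flip to white, move to (3,6). |black|=3
Step 2: on BLACK (3,6): turn L to E, flip to white, move to (3,7). |black|=2
Step 3: on BLACK (3,7): turn L to N, flip to white, move to (2,7). |black|=1
Step 4: on WHITE (2,7): turn R to E, flip to black, move to (2,8). |black|=2
Step 5: on WHITE (2,8): turn R to S, flip to black, move to (3,8). |black|=3
Step 6: on WHITE (3,8): turn R to W, flip to black, move to (3,7). |black|=4
Step 7: on WHITE (3,7): turn R to N, flip to black, move to (2,7). |black|=5
Step 8: on BLACK (2,7): turn L to W, flip to white, move to (2,6). |black|=4
Step 9: on WHITE (2,6): turn R to N, flip to black, move to (1,6). |black|=5
Step 10: on WHITE (1,6): turn R to E, flip to black, move to (1,7). |black|=6
Step 11: on WHITE (1,7): turn R to S, flip to black, move to (2,7). |black|=7
Step 12: on WHITE (2,7): turn R to W, flip to black, move to (2,6). |black|=8
Step 13: on BLACK (2,6): turn L to S, flip to white, move to (3,6). |black|=7
Step 14: on WHITE (3,6): turn R to W, flip to black, move to (3,5). |black|=8
Step 15: on WHITE (3,5): turn R to N, flip to black, move to (2,5). |black|=9
Step 16: on WHITE (2,5): turn R to E, flip to black, move to (2,6). |black|=10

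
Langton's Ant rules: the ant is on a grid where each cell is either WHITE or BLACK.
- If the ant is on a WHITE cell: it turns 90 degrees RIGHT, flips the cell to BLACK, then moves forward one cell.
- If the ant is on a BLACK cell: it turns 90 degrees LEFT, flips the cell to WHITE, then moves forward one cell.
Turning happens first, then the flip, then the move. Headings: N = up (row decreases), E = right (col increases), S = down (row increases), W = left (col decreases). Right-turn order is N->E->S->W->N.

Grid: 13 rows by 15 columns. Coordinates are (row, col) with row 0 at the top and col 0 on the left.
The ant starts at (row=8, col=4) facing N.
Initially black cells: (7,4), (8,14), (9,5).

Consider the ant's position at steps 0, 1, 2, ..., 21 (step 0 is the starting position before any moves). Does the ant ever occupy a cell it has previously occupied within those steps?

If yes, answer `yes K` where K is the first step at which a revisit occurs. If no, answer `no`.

Step 1: on WHITE (8,4): turn R to E, flip to black, move to (8,5). |black|=4 — new cell
Step 2: on WHITE (8,5): turn R to S, flip to black, move to (9,5). |black|=5 — new cell
Step 3: on BLACK (9,5): turn L to E, flip to white, move to (9,6). |black|=4 — new cell
Step 4: on WHITE (9,6): turn R to S, flip to black, move to (10,6). |black|=5 — new cell
Step 5: on WHITE (10,6): turn R to W, flip to black, move to (10,5). |black|=6 — new cell
Step 6: on WHITE (10,5): turn R to N, flip to black, move to (9,5). |black|=7 — REVISIT

Answer: yes 6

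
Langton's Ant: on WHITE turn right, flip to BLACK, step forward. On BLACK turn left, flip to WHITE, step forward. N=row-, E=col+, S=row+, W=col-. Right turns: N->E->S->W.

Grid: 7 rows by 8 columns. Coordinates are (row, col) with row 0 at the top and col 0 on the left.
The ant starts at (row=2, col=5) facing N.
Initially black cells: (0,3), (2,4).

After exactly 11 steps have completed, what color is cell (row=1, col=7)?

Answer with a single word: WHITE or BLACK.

Answer: WHITE

Derivation:
Step 1: on WHITE (2,5): turn R to E, flip to black, move to (2,6). |black|=3
Step 2: on WHITE (2,6): turn R to S, flip to black, move to (3,6). |black|=4
Step 3: on WHITE (3,6): turn R to W, flip to black, move to (3,5). |black|=5
Step 4: on WHITE (3,5): turn R to N, flip to black, move to (2,5). |black|=6
Step 5: on BLACK (2,5): turn L to W, flip to white, move to (2,4). |black|=5
Step 6: on BLACK (2,4): turn L to S, flip to white, move to (3,4). |black|=4
Step 7: on WHITE (3,4): turn R to W, flip to black, move to (3,3). |black|=5
Step 8: on WHITE (3,3): turn R to N, flip to black, move to (2,3). |black|=6
Step 9: on WHITE (2,3): turn R to E, flip to black, move to (2,4). |black|=7
Step 10: on WHITE (2,4): turn R to S, flip to black, move to (3,4). |black|=8
Step 11: on BLACK (3,4): turn L to E, flip to white, move to (3,5). |black|=7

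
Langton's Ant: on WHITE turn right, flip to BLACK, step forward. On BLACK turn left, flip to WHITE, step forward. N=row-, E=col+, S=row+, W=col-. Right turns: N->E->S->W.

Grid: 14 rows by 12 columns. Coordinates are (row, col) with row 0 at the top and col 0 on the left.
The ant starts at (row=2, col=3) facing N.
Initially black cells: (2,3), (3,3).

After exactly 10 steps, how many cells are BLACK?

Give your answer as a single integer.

Step 1: on BLACK (2,3): turn L to W, flip to white, move to (2,2). |black|=1
Step 2: on WHITE (2,2): turn R to N, flip to black, move to (1,2). |black|=2
Step 3: on WHITE (1,2): turn R to E, flip to black, move to (1,3). |black|=3
Step 4: on WHITE (1,3): turn R to S, flip to black, move to (2,3). |black|=4
Step 5: on WHITE (2,3): turn R to W, flip to black, move to (2,2). |black|=5
Step 6: on BLACK (2,2): turn L to S, flip to white, move to (3,2). |black|=4
Step 7: on WHITE (3,2): turn R to W, flip to black, move to (3,1). |black|=5
Step 8: on WHITE (3,1): turn R to N, flip to black, move to (2,1). |black|=6
Step 9: on WHITE (2,1): turn R to E, flip to black, move to (2,2). |black|=7
Step 10: on WHITE (2,2): turn R to S, flip to black, move to (3,2). |black|=8

Answer: 8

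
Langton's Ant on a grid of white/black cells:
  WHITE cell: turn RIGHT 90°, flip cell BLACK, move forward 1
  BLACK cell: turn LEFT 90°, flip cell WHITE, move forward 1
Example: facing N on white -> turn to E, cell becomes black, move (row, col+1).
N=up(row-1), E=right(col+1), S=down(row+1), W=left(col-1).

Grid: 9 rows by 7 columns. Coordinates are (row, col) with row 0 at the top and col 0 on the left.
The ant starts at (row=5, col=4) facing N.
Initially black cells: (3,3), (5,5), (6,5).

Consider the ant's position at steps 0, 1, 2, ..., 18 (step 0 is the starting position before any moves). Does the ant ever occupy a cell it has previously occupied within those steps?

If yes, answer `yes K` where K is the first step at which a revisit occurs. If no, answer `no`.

Step 1: on WHITE (5,4): turn R to E, flip to black, move to (5,5). |black|=4 — new cell
Step 2: on BLACK (5,5): turn L to N, flip to white, move to (4,5). |black|=3 — new cell
Step 3: on WHITE (4,5): turn R to E, flip to black, move to (4,6). |black|=4 — new cell
Step 4: on WHITE (4,6): turn R to S, flip to black, move to (5,6). |black|=5 — new cell
Step 5: on WHITE (5,6): turn R to W, flip to black, move to (5,5). |black|=6 — REVISIT

Answer: yes 5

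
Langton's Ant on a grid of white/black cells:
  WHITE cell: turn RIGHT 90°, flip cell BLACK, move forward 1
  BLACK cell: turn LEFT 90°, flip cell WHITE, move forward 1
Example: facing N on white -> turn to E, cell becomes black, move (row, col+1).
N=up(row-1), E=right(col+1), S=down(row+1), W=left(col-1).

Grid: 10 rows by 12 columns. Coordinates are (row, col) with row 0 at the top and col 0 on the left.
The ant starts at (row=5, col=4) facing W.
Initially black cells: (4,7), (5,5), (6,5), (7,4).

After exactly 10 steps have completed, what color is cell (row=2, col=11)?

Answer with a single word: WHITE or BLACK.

Answer: WHITE

Derivation:
Step 1: on WHITE (5,4): turn R to N, flip to black, move to (4,4). |black|=5
Step 2: on WHITE (4,4): turn R to E, flip to black, move to (4,5). |black|=6
Step 3: on WHITE (4,5): turn R to S, flip to black, move to (5,5). |black|=7
Step 4: on BLACK (5,5): turn L to E, flip to white, move to (5,6). |black|=6
Step 5: on WHITE (5,6): turn R to S, flip to black, move to (6,6). |black|=7
Step 6: on WHITE (6,6): turn R to W, flip to black, move to (6,5). |black|=8
Step 7: on BLACK (6,5): turn L to S, flip to white, move to (7,5). |black|=7
Step 8: on WHITE (7,5): turn R to W, flip to black, move to (7,4). |black|=8
Step 9: on BLACK (7,4): turn L to S, flip to white, move to (8,4). |black|=7
Step 10: on WHITE (8,4): turn R to W, flip to black, move to (8,3). |black|=8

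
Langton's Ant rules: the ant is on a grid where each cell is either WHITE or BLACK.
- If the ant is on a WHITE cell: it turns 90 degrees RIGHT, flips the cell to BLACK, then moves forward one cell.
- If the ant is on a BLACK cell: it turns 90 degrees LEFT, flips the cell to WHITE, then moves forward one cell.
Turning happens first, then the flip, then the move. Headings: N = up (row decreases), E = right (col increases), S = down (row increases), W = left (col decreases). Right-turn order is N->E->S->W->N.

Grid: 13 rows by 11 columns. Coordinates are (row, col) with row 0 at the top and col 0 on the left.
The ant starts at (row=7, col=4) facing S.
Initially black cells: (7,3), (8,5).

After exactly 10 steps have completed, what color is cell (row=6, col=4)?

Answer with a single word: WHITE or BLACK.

Answer: WHITE

Derivation:
Step 1: on WHITE (7,4): turn R to W, flip to black, move to (7,3). |black|=3
Step 2: on BLACK (7,3): turn L to S, flip to white, move to (8,3). |black|=2
Step 3: on WHITE (8,3): turn R to W, flip to black, move to (8,2). |black|=3
Step 4: on WHITE (8,2): turn R to N, flip to black, move to (7,2). |black|=4
Step 5: on WHITE (7,2): turn R to E, flip to black, move to (7,3). |black|=5
Step 6: on WHITE (7,3): turn R to S, flip to black, move to (8,3). |black|=6
Step 7: on BLACK (8,3): turn L to E, flip to white, move to (8,4). |black|=5
Step 8: on WHITE (8,4): turn R to S, flip to black, move to (9,4). |black|=6
Step 9: on WHITE (9,4): turn R to W, flip to black, move to (9,3). |black|=7
Step 10: on WHITE (9,3): turn R to N, flip to black, move to (8,3). |black|=8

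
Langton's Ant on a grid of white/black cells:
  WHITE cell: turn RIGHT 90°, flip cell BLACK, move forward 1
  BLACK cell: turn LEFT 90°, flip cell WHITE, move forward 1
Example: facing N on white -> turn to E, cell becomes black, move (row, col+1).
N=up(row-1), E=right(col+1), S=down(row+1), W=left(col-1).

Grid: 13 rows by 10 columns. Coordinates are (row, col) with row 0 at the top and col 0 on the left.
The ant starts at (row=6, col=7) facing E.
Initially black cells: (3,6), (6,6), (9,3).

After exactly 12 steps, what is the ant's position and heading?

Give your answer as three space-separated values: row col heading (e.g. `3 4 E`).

Step 1: on WHITE (6,7): turn R to S, flip to black, move to (7,7). |black|=4
Step 2: on WHITE (7,7): turn R to W, flip to black, move to (7,6). |black|=5
Step 3: on WHITE (7,6): turn R to N, flip to black, move to (6,6). |black|=6
Step 4: on BLACK (6,6): turn L to W, flip to white, move to (6,5). |black|=5
Step 5: on WHITE (6,5): turn R to N, flip to black, move to (5,5). |black|=6
Step 6: on WHITE (5,5): turn R to E, flip to black, move to (5,6). |black|=7
Step 7: on WHITE (5,6): turn R to S, flip to black, move to (6,6). |black|=8
Step 8: on WHITE (6,6): turn R to W, flip to black, move to (6,5). |black|=9
Step 9: on BLACK (6,5): turn L to S, flip to white, move to (7,5). |black|=8
Step 10: on WHITE (7,5): turn R to W, flip to black, move to (7,4). |black|=9
Step 11: on WHITE (7,4): turn R to N, flip to black, move to (6,4). |black|=10
Step 12: on WHITE (6,4): turn R to E, flip to black, move to (6,5). |black|=11

Answer: 6 5 E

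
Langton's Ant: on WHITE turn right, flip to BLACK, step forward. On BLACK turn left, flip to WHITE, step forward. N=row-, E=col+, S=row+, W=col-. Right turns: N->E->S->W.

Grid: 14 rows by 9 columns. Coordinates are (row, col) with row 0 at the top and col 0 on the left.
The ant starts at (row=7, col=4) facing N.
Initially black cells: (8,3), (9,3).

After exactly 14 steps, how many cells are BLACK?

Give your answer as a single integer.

Step 1: on WHITE (7,4): turn R to E, flip to black, move to (7,5). |black|=3
Step 2: on WHITE (7,5): turn R to S, flip to black, move to (8,5). |black|=4
Step 3: on WHITE (8,5): turn R to W, flip to black, move to (8,4). |black|=5
Step 4: on WHITE (8,4): turn R to N, flip to black, move to (7,4). |black|=6
Step 5: on BLACK (7,4): turn L to W, flip to white, move to (7,3). |black|=5
Step 6: on WHITE (7,3): turn R to N, flip to black, move to (6,3). |black|=6
Step 7: on WHITE (6,3): turn R to E, flip to black, move to (6,4). |black|=7
Step 8: on WHITE (6,4): turn R to S, flip to black, move to (7,4). |black|=8
Step 9: on WHITE (7,4): turn R to W, flip to black, move to (7,3). |black|=9
Step 10: on BLACK (7,3): turn L to S, flip to white, move to (8,3). |black|=8
Step 11: on BLACK (8,3): turn L to E, flip to white, move to (8,4). |black|=7
Step 12: on BLACK (8,4): turn L to N, flip to white, move to (7,4). |black|=6
Step 13: on BLACK (7,4): turn L to W, flip to white, move to (7,3). |black|=5
Step 14: on WHITE (7,3): turn R to N, flip to black, move to (6,3). |black|=6

Answer: 6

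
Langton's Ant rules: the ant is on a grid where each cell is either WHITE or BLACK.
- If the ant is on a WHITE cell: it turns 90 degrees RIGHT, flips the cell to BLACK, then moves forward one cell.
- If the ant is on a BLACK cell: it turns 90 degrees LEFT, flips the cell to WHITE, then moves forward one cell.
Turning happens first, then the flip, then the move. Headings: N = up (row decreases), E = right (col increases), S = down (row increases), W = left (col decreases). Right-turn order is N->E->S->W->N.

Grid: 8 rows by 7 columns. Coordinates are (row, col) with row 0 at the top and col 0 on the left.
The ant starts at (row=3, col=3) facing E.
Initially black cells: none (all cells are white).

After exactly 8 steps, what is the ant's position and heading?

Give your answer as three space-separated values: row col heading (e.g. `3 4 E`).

Answer: 3 3 W

Derivation:
Step 1: on WHITE (3,3): turn R to S, flip to black, move to (4,3). |black|=1
Step 2: on WHITE (4,3): turn R to W, flip to black, move to (4,2). |black|=2
Step 3: on WHITE (4,2): turn R to N, flip to black, move to (3,2). |black|=3
Step 4: on WHITE (3,2): turn R to E, flip to black, move to (3,3). |black|=4
Step 5: on BLACK (3,3): turn L to N, flip to white, move to (2,3). |black|=3
Step 6: on WHITE (2,3): turn R to E, flip to black, move to (2,4). |black|=4
Step 7: on WHITE (2,4): turn R to S, flip to black, move to (3,4). |black|=5
Step 8: on WHITE (3,4): turn R to W, flip to black, move to (3,3). |black|=6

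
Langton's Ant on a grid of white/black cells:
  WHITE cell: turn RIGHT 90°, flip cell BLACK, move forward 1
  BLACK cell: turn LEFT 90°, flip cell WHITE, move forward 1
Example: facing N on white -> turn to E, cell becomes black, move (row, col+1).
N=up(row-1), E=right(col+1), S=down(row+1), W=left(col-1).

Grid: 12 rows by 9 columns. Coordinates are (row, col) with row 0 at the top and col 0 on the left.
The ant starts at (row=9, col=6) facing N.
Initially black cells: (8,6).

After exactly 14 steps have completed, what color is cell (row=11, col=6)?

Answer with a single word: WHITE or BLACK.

Step 1: on WHITE (9,6): turn R to E, flip to black, move to (9,7). |black|=2
Step 2: on WHITE (9,7): turn R to S, flip to black, move to (10,7). |black|=3
Step 3: on WHITE (10,7): turn R to W, flip to black, move to (10,6). |black|=4
Step 4: on WHITE (10,6): turn R to N, flip to black, move to (9,6). |black|=5
Step 5: on BLACK (9,6): turn L to W, flip to white, move to (9,5). |black|=4
Step 6: on WHITE (9,5): turn R to N, flip to black, move to (8,5). |black|=5
Step 7: on WHITE (8,5): turn R to E, flip to black, move to (8,6). |black|=6
Step 8: on BLACK (8,6): turn L to N, flip to white, move to (7,6). |black|=5
Step 9: on WHITE (7,6): turn R to E, flip to black, move to (7,7). |black|=6
Step 10: on WHITE (7,7): turn R to S, flip to black, move to (8,7). |black|=7
Step 11: on WHITE (8,7): turn R to W, flip to black, move to (8,6). |black|=8
Step 12: on WHITE (8,6): turn R to N, flip to black, move to (7,6). |black|=9
Step 13: on BLACK (7,6): turn L to W, flip to white, move to (7,5). |black|=8
Step 14: on WHITE (7,5): turn R to N, flip to black, move to (6,5). |black|=9

Answer: WHITE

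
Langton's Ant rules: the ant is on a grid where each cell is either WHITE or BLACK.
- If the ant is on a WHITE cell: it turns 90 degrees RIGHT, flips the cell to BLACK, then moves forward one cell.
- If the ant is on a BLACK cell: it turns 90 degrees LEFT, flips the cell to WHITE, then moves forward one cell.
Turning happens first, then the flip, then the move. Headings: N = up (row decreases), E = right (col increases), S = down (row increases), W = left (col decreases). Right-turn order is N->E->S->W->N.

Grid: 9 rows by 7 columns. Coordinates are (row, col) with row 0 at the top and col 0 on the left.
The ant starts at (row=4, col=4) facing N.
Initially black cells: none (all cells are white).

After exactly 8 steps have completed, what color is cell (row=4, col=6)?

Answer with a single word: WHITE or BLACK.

Step 1: on WHITE (4,4): turn R to E, flip to black, move to (4,5). |black|=1
Step 2: on WHITE (4,5): turn R to S, flip to black, move to (5,5). |black|=2
Step 3: on WHITE (5,5): turn R to W, flip to black, move to (5,4). |black|=3
Step 4: on WHITE (5,4): turn R to N, flip to black, move to (4,4). |black|=4
Step 5: on BLACK (4,4): turn L to W, flip to white, move to (4,3). |black|=3
Step 6: on WHITE (4,3): turn R to N, flip to black, move to (3,3). |black|=4
Step 7: on WHITE (3,3): turn R to E, flip to black, move to (3,4). |black|=5
Step 8: on WHITE (3,4): turn R to S, flip to black, move to (4,4). |black|=6

Answer: WHITE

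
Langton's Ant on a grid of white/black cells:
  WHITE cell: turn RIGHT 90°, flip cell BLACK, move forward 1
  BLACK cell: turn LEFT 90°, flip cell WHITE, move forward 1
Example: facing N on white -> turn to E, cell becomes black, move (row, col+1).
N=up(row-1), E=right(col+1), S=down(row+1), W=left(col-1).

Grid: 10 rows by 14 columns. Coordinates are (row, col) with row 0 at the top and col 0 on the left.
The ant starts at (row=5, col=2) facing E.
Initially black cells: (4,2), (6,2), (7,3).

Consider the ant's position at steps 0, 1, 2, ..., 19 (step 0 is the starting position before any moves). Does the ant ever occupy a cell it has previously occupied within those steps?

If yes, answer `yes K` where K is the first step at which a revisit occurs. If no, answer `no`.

Answer: yes 7

Derivation:
Step 1: on WHITE (5,2): turn R to S, flip to black, move to (6,2). |black|=4 — new cell
Step 2: on BLACK (6,2): turn L to E, flip to white, move to (6,3). |black|=3 — new cell
Step 3: on WHITE (6,3): turn R to S, flip to black, move to (7,3). |black|=4 — new cell
Step 4: on BLACK (7,3): turn L to E, flip to white, move to (7,4). |black|=3 — new cell
Step 5: on WHITE (7,4): turn R to S, flip to black, move to (8,4). |black|=4 — new cell
Step 6: on WHITE (8,4): turn R to W, flip to black, move to (8,3). |black|=5 — new cell
Step 7: on WHITE (8,3): turn R to N, flip to black, move to (7,3). |black|=6 — REVISIT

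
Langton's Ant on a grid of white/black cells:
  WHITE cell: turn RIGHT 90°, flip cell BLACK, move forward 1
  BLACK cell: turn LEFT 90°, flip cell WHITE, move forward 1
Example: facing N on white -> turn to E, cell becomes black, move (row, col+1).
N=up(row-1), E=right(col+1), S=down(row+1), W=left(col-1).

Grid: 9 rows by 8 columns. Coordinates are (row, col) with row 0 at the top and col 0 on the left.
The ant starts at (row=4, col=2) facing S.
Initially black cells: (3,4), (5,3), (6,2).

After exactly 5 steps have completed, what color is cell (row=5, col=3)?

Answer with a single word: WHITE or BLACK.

Answer: BLACK

Derivation:
Step 1: on WHITE (4,2): turn R to W, flip to black, move to (4,1). |black|=4
Step 2: on WHITE (4,1): turn R to N, flip to black, move to (3,1). |black|=5
Step 3: on WHITE (3,1): turn R to E, flip to black, move to (3,2). |black|=6
Step 4: on WHITE (3,2): turn R to S, flip to black, move to (4,2). |black|=7
Step 5: on BLACK (4,2): turn L to E, flip to white, move to (4,3). |black|=6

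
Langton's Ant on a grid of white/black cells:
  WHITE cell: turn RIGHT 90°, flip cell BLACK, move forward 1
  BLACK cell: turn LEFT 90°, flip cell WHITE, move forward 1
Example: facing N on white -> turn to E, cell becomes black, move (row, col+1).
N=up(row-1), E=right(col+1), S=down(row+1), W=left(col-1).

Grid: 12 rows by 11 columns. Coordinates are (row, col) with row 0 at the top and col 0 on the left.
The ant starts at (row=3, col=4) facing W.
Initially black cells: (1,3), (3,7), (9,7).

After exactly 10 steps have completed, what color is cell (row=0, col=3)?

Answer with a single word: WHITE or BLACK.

Step 1: on WHITE (3,4): turn R to N, flip to black, move to (2,4). |black|=4
Step 2: on WHITE (2,4): turn R to E, flip to black, move to (2,5). |black|=5
Step 3: on WHITE (2,5): turn R to S, flip to black, move to (3,5). |black|=6
Step 4: on WHITE (3,5): turn R to W, flip to black, move to (3,4). |black|=7
Step 5: on BLACK (3,4): turn L to S, flip to white, move to (4,4). |black|=6
Step 6: on WHITE (4,4): turn R to W, flip to black, move to (4,3). |black|=7
Step 7: on WHITE (4,3): turn R to N, flip to black, move to (3,3). |black|=8
Step 8: on WHITE (3,3): turn R to E, flip to black, move to (3,4). |black|=9
Step 9: on WHITE (3,4): turn R to S, flip to black, move to (4,4). |black|=10
Step 10: on BLACK (4,4): turn L to E, flip to white, move to (4,5). |black|=9

Answer: WHITE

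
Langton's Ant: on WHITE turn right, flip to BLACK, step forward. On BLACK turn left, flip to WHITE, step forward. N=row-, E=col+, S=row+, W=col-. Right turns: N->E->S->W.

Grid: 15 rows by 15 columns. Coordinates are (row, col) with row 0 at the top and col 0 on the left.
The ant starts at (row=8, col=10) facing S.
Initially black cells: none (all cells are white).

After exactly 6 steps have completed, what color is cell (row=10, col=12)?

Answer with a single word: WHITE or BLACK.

Step 1: on WHITE (8,10): turn R to W, flip to black, move to (8,9). |black|=1
Step 2: on WHITE (8,9): turn R to N, flip to black, move to (7,9). |black|=2
Step 3: on WHITE (7,9): turn R to E, flip to black, move to (7,10). |black|=3
Step 4: on WHITE (7,10): turn R to S, flip to black, move to (8,10). |black|=4
Step 5: on BLACK (8,10): turn L to E, flip to white, move to (8,11). |black|=3
Step 6: on WHITE (8,11): turn R to S, flip to black, move to (9,11). |black|=4

Answer: WHITE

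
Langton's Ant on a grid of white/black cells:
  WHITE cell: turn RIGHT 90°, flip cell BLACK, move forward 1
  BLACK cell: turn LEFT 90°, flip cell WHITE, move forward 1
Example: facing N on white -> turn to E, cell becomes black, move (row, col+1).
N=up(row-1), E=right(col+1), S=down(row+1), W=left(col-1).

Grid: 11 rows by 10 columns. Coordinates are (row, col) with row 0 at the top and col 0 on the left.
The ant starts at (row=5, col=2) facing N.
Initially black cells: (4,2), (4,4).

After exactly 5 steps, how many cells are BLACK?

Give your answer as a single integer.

Answer: 5

Derivation:
Step 1: on WHITE (5,2): turn R to E, flip to black, move to (5,3). |black|=3
Step 2: on WHITE (5,3): turn R to S, flip to black, move to (6,3). |black|=4
Step 3: on WHITE (6,3): turn R to W, flip to black, move to (6,2). |black|=5
Step 4: on WHITE (6,2): turn R to N, flip to black, move to (5,2). |black|=6
Step 5: on BLACK (5,2): turn L to W, flip to white, move to (5,1). |black|=5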